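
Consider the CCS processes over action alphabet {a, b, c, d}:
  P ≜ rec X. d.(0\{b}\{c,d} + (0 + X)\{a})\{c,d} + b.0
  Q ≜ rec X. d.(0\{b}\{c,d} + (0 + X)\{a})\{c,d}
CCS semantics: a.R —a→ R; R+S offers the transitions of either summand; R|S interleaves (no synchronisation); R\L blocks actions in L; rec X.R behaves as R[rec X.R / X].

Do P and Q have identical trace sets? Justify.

traces(P) ≠ traces(Q) — witness ⟨b⟩

LTS(P): 4 reachable states
  m0 = rec X. d.(0\{b}\{c,d} + (0 + X)\{a})\{c,d} + b.0 | —b→ m1, —d→ m2
  m1 = 0 | (no moves)
  m2 = (0\{b}\{c,d} + (0 + (rec X. d.(0\{b}\{c,d} + (0 + X)\{a})\{c,d} + b.0))\{a})\{c,d} | —b→ m3
  m3 = 0\{a}\{c,d} | (no moves)
LTS(Q): 2 reachable states
  n0 = rec X. d.(0\{b}\{c,d} + (0 + X)\{a})\{c,d} | —d→ n1
  n1 = (0\{b}\{c,d} + (0 + (rec X. d.(0\{b}\{c,d} + (0 + X)\{a})\{c,d}))\{a})\{c,d} | (no moves)
Trace ⟨b⟩ through P, begin at {m0}:
  [1] b ⇒ {m1}
  P completes σ.
Trace ⟨b⟩ through Q, begin at {n0}:
  [1] b ⇒ ∅  — Q cannot continue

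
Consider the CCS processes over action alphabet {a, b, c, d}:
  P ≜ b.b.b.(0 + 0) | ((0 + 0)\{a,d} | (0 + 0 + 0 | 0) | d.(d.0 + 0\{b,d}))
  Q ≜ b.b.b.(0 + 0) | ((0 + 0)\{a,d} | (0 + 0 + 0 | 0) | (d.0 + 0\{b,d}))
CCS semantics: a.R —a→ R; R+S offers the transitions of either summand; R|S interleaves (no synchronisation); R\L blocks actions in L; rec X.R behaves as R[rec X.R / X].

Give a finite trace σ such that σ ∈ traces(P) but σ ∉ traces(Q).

P's transition system — 12 states:
  m0 = b.b.b.(0 + 0) | ((0 + 0)\{a,d} | (0 + 0 + 0 | 0) | d.(d.0 + 0\{b,d})) has moves ··b··> m1, ··d··> m2
  m1 = b.b.(0 + 0) | ((0 + 0)\{a,d} | (0 + 0 + 0 | 0) | d.(d.0 + 0\{b,d})) has moves ··b··> m3, ··d··> m4
  m2 = b.b.b.(0 + 0) | ((0 + 0)\{a,d} | (0 + 0 + 0 | 0) | (d.0 + 0\{b,d})) has moves ··b··> m4, ··d··> m5
  m3 = b.(0 + 0) | ((0 + 0)\{a,d} | (0 + 0 + 0 | 0) | d.(d.0 + 0\{b,d})) has moves ··b··> m6, ··d··> m7
  m4 = b.b.(0 + 0) | ((0 + 0)\{a,d} | (0 + 0 + 0 | 0) | (d.0 + 0\{b,d})) has moves ··b··> m7, ··d··> m8
  m5 = b.b.b.(0 + 0) | ((0 + 0)\{a,d} | (0 + 0 + 0 | 0) | 0) has moves ··b··> m8
  m6 = (0 + 0) | ((0 + 0)\{a,d} | (0 + 0 + 0 | 0) | d.(d.0 + 0\{b,d})) has moves ··d··> m9
  m7 = b.(0 + 0) | ((0 + 0)\{a,d} | (0 + 0 + 0 | 0) | (d.0 + 0\{b,d})) has moves ··b··> m9, ··d··> m10
  m8 = b.b.(0 + 0) | ((0 + 0)\{a,d} | (0 + 0 + 0 | 0) | 0) has moves ··b··> m10
  m9 = (0 + 0) | ((0 + 0)\{a,d} | (0 + 0 + 0 | 0) | (d.0 + 0\{b,d})) has moves ··d··> m11
  m10 = b.(0 + 0) | ((0 + 0)\{a,d} | (0 + 0 + 0 | 0) | 0) has moves ··b··> m11
  m11 = (0 + 0) | ((0 + 0)\{a,d} | (0 + 0 + 0 | 0) | 0) has moves stopped
Q's transition system — 8 states:
  n0 = b.b.b.(0 + 0) | ((0 + 0)\{a,d} | (0 + 0 + 0 | 0) | (d.0 + 0\{b,d})) has moves ··b··> n1, ··d··> n2
  n1 = b.b.(0 + 0) | ((0 + 0)\{a,d} | (0 + 0 + 0 | 0) | (d.0 + 0\{b,d})) has moves ··b··> n3, ··d··> n4
  n2 = b.b.b.(0 + 0) | ((0 + 0)\{a,d} | (0 + 0 + 0 | 0) | 0) has moves ··b··> n4
  n3 = b.(0 + 0) | ((0 + 0)\{a,d} | (0 + 0 + 0 | 0) | (d.0 + 0\{b,d})) has moves ··b··> n5, ··d··> n6
  n4 = b.b.(0 + 0) | ((0 + 0)\{a,d} | (0 + 0 + 0 | 0) | 0) has moves ··b··> n6
  n5 = (0 + 0) | ((0 + 0)\{a,d} | (0 + 0 + 0 | 0) | (d.0 + 0\{b,d})) has moves ··d··> n7
  n6 = b.(0 + 0) | ((0 + 0)\{a,d} | (0 + 0 + 0 | 0) | 0) has moves ··b··> n7
  n7 = (0 + 0) | ((0 + 0)\{a,d} | (0 + 0 + 0 | 0) | 0) has moves stopped
Trace ⟨dd⟩ through P, begin at {m0}:
  [1] d ⇒ {m2}
  [2] d ⇒ {m5}
  P completes σ.
Trace ⟨dd⟩ through Q, begin at {n0}:
  [1] d ⇒ {n2}
  [2] d ⇒ ∅ (Q stuck)

dd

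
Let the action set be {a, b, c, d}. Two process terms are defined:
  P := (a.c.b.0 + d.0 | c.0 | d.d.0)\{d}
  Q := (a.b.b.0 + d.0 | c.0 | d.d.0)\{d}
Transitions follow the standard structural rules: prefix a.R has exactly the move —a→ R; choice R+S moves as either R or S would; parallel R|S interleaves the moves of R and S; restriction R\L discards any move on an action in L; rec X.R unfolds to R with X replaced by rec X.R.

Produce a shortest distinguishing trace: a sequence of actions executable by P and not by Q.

ac

LTS(P): 5 reachable states
  s0 = (a.c.b.0 + d.0 | c.0 | d.d.0)\{d} ⊢ —a→ s1, —c→ s2
  s1 = (c.b.0)\{d} ⊢ —c→ s3
  s2 = (d.0 | 0 | d.d.0)\{d} ⊢ deadlocked
  s3 = (b.0)\{d} ⊢ —b→ s4
  s4 = 0\{d} ⊢ deadlocked
LTS(Q): 5 reachable states
  t0 = (a.b.b.0 + d.0 | c.0 | d.d.0)\{d} ⊢ —a→ t1, —c→ t2
  t1 = (b.b.0)\{d} ⊢ —b→ t3
  t2 = (d.0 | 0 | d.d.0)\{d} ⊢ deadlocked
  t3 = (b.0)\{d} ⊢ —b→ t4
  t4 = 0\{d} ⊢ deadlocked
Executing ac from P (initial set {s0}):
  after a @ step 1: {s1}
  after c @ step 2: {s3}
  — P admits the full trace.
Executing ac from Q (initial set {t0}):
  after a @ step 1: {t1}
  after c @ step 2: ∅  — Q cannot continue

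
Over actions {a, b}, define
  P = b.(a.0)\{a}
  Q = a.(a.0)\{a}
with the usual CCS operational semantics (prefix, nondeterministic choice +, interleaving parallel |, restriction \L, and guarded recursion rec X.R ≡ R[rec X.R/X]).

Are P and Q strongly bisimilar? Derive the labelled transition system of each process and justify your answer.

Reachable graph of P (2 states):
  u0 = b.(a.0)\{a} :: ··b··> u1
  u1 = (a.0)\{a} :: ·
Reachable graph of Q (2 states):
  v0 = a.(a.0)\{a} :: ··a··> v1
  v1 = (a.0)\{a} :: ·
Partition-refinement fixed point:
  B0 = {u0}
  B1 = {u1, v1}
  B2 = {v0}
u0 ∈ B0, v0 ∈ B2 → different blocks

not bisimilar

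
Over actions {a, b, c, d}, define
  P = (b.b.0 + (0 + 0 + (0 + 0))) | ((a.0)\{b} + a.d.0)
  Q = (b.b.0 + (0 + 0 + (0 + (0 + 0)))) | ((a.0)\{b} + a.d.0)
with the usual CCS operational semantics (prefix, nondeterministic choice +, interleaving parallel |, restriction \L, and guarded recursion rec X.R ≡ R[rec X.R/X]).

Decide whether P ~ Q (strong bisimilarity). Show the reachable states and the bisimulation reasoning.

P's transition system — 12 states:
  m0 = (b.b.0 + (0 + 0 + (0 + 0))) | ((a.0)\{b} + a.d.0) ⊢ -a-> m1, -a-> m2, -b-> m3
  m1 = (b.b.0 + (0 + 0 + (0 + 0))) | 0\{b} ⊢ -b-> m4
  m2 = (b.b.0 + (0 + 0 + (0 + 0))) | d.0 ⊢ -b-> m5, -d-> m6
  m3 = b.0 | ((a.0)\{b} + a.d.0) ⊢ -a-> m4, -a-> m5, -b-> m7
  m4 = b.0 | 0\{b} ⊢ -b-> m8
  m5 = b.0 | d.0 ⊢ -b-> m9, -d-> m10
  m6 = (b.b.0 + (0 + 0 + (0 + 0))) | 0 ⊢ -b-> m10
  m7 = 0 | ((a.0)\{b} + a.d.0) ⊢ -a-> m8, -a-> m9
  m8 = 0 | 0\{b} ⊢ ·
  m9 = 0 | d.0 ⊢ -d-> m11
  m10 = b.0 | 0 ⊢ -b-> m11
  m11 = 0 | 0 ⊢ ·
Q's transition system — 12 states:
  n0 = (b.b.0 + (0 + 0 + (0 + (0 + 0)))) | ((a.0)\{b} + a.d.0) ⊢ -a-> n1, -a-> n2, -b-> n3
  n1 = (b.b.0 + (0 + 0 + (0 + (0 + 0)))) | 0\{b} ⊢ -b-> n4
  n2 = (b.b.0 + (0 + 0 + (0 + (0 + 0)))) | d.0 ⊢ -b-> n5, -d-> n6
  n3 = b.0 | ((a.0)\{b} + a.d.0) ⊢ -a-> n4, -a-> n5, -b-> n7
  n4 = b.0 | 0\{b} ⊢ -b-> n8
  n5 = b.0 | d.0 ⊢ -b-> n9, -d-> n10
  n6 = (b.b.0 + (0 + 0 + (0 + (0 + 0)))) | 0 ⊢ -b-> n10
  n7 = 0 | ((a.0)\{b} + a.d.0) ⊢ -a-> n8, -a-> n9
  n8 = 0 | 0\{b} ⊢ ·
  n9 = 0 | d.0 ⊢ -d-> n11
  n10 = b.0 | 0 ⊢ -b-> n11
  n11 = 0 | 0 ⊢ ·
Coarsest stable partition (strong bisimilarity classes):
  B0 = {m0, n0}
  B1 = {m2, n2}
  B2 = {m5, n5}
  B3 = {m10, m4, n10, n4}
  B4 = {m11, m8, n11, n8}
  B5 = {m9, n9}
  B6 = {m1, m6, n1, n6}
  B7 = {m3, n3}
  B8 = {m7, n7}
m0 ∈ B0, n0 ∈ B0 → same block

bisimilar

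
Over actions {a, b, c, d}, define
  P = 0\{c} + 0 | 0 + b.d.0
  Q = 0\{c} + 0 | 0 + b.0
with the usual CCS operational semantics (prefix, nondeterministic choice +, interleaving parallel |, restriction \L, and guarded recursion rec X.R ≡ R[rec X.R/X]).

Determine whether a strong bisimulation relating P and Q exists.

P's transition system — 3 states:
  m0 = 0\{c} + 0 | 0 + b.d.0 has moves —b→ m1
  m1 = d.0 has moves —d→ m2
  m2 = 0 has moves ·
Q's transition system — 2 states:
  n0 = 0\{c} + 0 | 0 + b.0 has moves —b→ n1
  n1 = 0 has moves ·
Bisimilarity quotient blocks:
  B0 = {m0}
  B1 = {m1}
  B2 = {m2, n1}
  B3 = {n0}
m0 ∈ B0, n0 ∈ B3 → different blocks

P ≁ Q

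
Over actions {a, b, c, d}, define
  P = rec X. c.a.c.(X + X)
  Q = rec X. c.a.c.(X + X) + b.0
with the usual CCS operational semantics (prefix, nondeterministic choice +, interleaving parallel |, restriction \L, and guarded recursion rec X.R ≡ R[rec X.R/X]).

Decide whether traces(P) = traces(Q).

Reachable graph of P (4 states):
  m0 = rec X. c.a.c.(X + X) → --c--▸ m1
  m1 = a.c.((rec X. c.a.c.(X + X)) + (rec X. c.a.c.(X + X))) → --a--▸ m2
  m2 = c.((rec X. c.a.c.(X + X)) + (rec X. c.a.c.(X + X))) → --c--▸ m3
  m3 = (rec X. c.a.c.(X + X)) + (rec X. c.a.c.(X + X)) → --c--▸ m1
Reachable graph of Q (5 states):
  n0 = rec X. c.a.c.(X + X) + b.0 → --b--▸ n1, --c--▸ n2
  n1 = 0 → (no moves)
  n2 = a.c.((rec X. c.a.c.(X + X) + b.0) + (rec X. c.a.c.(X + X) + b.0)) → --a--▸ n3
  n3 = c.((rec X. c.a.c.(X + X) + b.0) + (rec X. c.a.c.(X + X) + b.0)) → --c--▸ n4
  n4 = (rec X. c.a.c.(X + X) + b.0) + (rec X. c.a.c.(X + X) + b.0) → --b--▸ n1, --c--▸ n2
Trace ⟨b⟩ through Q, begin at {n0}:
  step 1 (b): {n1}
  — Q admits the full trace.
Trace ⟨b⟩ through P, begin at {m0}:
  step 1 (b): no successor for P

NO — witness ⟨b⟩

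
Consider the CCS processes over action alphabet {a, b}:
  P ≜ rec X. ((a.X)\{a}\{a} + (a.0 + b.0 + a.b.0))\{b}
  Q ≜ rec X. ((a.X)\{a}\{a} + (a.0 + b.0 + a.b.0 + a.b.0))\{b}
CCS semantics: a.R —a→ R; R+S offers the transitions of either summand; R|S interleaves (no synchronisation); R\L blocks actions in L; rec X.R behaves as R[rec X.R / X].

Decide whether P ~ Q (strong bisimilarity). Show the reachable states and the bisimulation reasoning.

Reachable graph of P (3 states):
  u0 = rec X. ((a.X)\{a}\{a} + (a.0 + b.0 + a.b.0))\{b} → --a--▸ u1, --a--▸ u2
  u1 = (b.0)\{b} → deadlocked
  u2 = 0\{b} → deadlocked
Reachable graph of Q (3 states):
  v0 = rec X. ((a.X)\{a}\{a} + (a.0 + b.0 + a.b.0 + a.b.0))\{b} → --a--▸ v1, --a--▸ v2
  v1 = (b.0)\{b} → deadlocked
  v2 = 0\{b} → deadlocked
Partition-refinement fixed point:
  B0 = {u0, v0}
  B1 = {u1, u2, v1, v2}
u0 ∈ B0, v0 ∈ B0 → same block

YES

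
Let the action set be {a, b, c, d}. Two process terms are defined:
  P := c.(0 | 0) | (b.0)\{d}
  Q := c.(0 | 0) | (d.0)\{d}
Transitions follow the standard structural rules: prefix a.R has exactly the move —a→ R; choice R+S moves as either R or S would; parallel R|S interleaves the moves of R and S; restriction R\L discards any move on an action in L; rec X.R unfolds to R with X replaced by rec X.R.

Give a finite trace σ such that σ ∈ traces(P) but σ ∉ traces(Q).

LTS(P): 4 reachable states
  m0 = c.(0 | 0) | (b.0)\{d} ⊢ =b=> m1, =c=> m2
  m1 = c.(0 | 0) | 0\{d} ⊢ =c=> m3
  m2 = 0 | 0 | (b.0)\{d} ⊢ =b=> m3
  m3 = 0 | 0 | 0\{d} ⊢ deadlocked
LTS(Q): 2 reachable states
  n0 = c.(0 | 0) | (d.0)\{d} ⊢ =c=> n1
  n1 = 0 | 0 | (d.0)\{d} ⊢ deadlocked
Trace ⟨b⟩ through P, begin at {m0}:
  after b @ step 1: {m1}
  ✓ P
Trace ⟨b⟩ through Q, begin at {n0}:
  after b @ step 1: ∅  — Q cannot continue

b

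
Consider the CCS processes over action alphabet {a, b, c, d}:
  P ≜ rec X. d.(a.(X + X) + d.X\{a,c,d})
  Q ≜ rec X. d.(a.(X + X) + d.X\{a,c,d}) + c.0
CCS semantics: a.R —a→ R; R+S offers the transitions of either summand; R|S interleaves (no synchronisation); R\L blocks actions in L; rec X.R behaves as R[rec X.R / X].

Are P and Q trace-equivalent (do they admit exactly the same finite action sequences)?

NO — witness ⟨c⟩

LTS(P): 4 reachable states
  p0 = rec X. d.(a.(X + X) + d.X\{a,c,d}) → =d=> p1
  p1 = a.((rec X. d.(a.(X + X) + d.X\{a,c,d})) + (rec X. d.(a.(X + X) + d.X\{a,c,d}))) + d.(rec X. d.(a.(X + X) + d.X\{a,c,d}))\{a,c,d} → =a=> p2, =d=> p3
  p2 = (rec X. d.(a.(X + X) + d.X\{a,c,d})) + (rec X. d.(a.(X + X) + d.X\{a,c,d})) → =d=> p1
  p3 = (rec X. d.(a.(X + X) + d.X\{a,c,d}))\{a,c,d} → ·
LTS(Q): 5 reachable states
  q0 = rec X. d.(a.(X + X) + d.X\{a,c,d}) + c.0 → =c=> q1, =d=> q2
  q1 = 0 → ·
  q2 = a.((rec X. d.(a.(X + X) + d.X\{a,c,d}) + c.0) + (rec X. d.(a.(X + X) + d.X\{a,c,d}) + c.0)) + d.(rec X. d.(a.(X + X) + d.X\{a,c,d}) + c.0)\{a,c,d} → =a=> q3, =d=> q4
  q3 = (rec X. d.(a.(X + X) + d.X\{a,c,d}) + c.0) + (rec X. d.(a.(X + X) + d.X\{a,c,d}) + c.0) → =c=> q1, =d=> q2
  q4 = (rec X. d.(a.(X + X) + d.X\{a,c,d}) + c.0)\{a,c,d} → ·
Executing c from Q (initial set {q0}):
  step 1 (c): {q1}
  ✓ Q
Executing c from P (initial set {p0}):
  step 1 (c): ∅  — P cannot continue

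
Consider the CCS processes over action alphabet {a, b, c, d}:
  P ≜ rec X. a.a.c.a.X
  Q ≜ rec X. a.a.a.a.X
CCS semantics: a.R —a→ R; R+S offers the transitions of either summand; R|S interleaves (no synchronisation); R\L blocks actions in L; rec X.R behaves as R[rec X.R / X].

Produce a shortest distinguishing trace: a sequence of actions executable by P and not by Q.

aac

LTS(P): 4 reachable states
  u0 = rec X. a.a.c.a.X has moves —a→ u1
  u1 = a.c.a.(rec X. a.a.c.a.X) has moves —a→ u2
  u2 = c.a.(rec X. a.a.c.a.X) has moves —c→ u3
  u3 = a.(rec X. a.a.c.a.X) has moves —a→ u0
LTS(Q): 4 reachable states
  v0 = rec X. a.a.a.a.X has moves —a→ v1
  v1 = a.a.a.(rec X. a.a.a.a.X) has moves —a→ v2
  v2 = a.a.(rec X. a.a.a.a.X) has moves —a→ v3
  v3 = a.(rec X. a.a.a.a.X) has moves —a→ v0
Run σ = ⟨aac⟩ on P: start {u0}
  [1] a ⇒ {u1}
  [2] a ⇒ {u2}
  [3] c ⇒ {u3}
  ✓ P
Run σ = ⟨aac⟩ on Q: start {v0}
  [1] a ⇒ {v1}
  [2] a ⇒ {v2}
  [3] c ⇒ ∅  — Q cannot continue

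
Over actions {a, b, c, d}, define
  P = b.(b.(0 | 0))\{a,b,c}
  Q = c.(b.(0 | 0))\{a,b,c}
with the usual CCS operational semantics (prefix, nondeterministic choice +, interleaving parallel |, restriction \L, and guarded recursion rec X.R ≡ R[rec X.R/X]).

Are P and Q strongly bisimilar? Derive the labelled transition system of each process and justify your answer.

LTS(P): 2 reachable states
  u0 = b.(b.(0 | 0))\{a,b,c} → --b--▸ u1
  u1 = (b.(0 | 0))\{a,b,c} → stopped
LTS(Q): 2 reachable states
  v0 = c.(b.(0 | 0))\{a,b,c} → --c--▸ v1
  v1 = (b.(0 | 0))\{a,b,c} → stopped
Bisimilarity quotient blocks:
  B0 = {u0}
  B1 = {u1, v1}
  B2 = {v0}
u0 ∈ B0, v0 ∈ B2 → different blocks

P ≁ Q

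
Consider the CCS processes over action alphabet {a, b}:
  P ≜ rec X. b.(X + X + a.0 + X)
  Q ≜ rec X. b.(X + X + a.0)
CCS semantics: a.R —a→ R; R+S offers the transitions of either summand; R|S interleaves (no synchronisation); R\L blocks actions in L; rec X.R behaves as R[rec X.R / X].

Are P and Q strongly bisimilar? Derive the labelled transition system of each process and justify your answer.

Reachable graph of P (3 states):
  s0 = rec X. b.(X + X + a.0 + X) :: —b→ s1
  s1 = (rec X. b.(X + X + a.0 + X)) + (rec X. b.(X + X + a.0 + X)) + a.0 + (rec X. b.(X + X + a.0 + X)) :: —a→ s2, —b→ s1
  s2 = 0 :: (no moves)
Reachable graph of Q (3 states):
  t0 = rec X. b.(X + X + a.0) :: —b→ t1
  t1 = (rec X. b.(X + X + a.0)) + (rec X. b.(X + X + a.0)) + a.0 :: —a→ t2, —b→ t1
  t2 = 0 :: (no moves)
Partition-refinement fixed point:
  B0 = {s0, t0}
  B1 = {s1, t1}
  B2 = {s2, t2}
s0 ∈ B0, t0 ∈ B0 → same block

YES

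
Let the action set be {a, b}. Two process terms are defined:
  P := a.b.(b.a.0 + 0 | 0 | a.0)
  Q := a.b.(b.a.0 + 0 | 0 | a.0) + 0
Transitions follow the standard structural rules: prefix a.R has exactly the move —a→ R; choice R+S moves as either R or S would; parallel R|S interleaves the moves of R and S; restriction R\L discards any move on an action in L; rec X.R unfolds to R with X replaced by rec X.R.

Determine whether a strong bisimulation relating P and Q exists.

P ~ Q

Reachable graph of P (6 states):
  u0 = a.b.(b.a.0 + 0 | 0 | a.0) | -a-> u1
  u1 = b.(b.a.0 + 0 | 0 | a.0) | -b-> u2
  u2 = b.a.0 + 0 | 0 | a.0 | -a-> u3, -b-> u4
  u3 = 0 | 0 | 0 | ∅
  u4 = a.0 | -a-> u5
  u5 = 0 | ∅
Reachable graph of Q (6 states):
  v0 = a.b.(b.a.0 + 0 | 0 | a.0) + 0 | -a-> v1
  v1 = b.(b.a.0 + 0 | 0 | a.0) | -b-> v2
  v2 = b.a.0 + 0 | 0 | a.0 | -a-> v3, -b-> v4
  v3 = 0 | 0 | 0 | ∅
  v4 = a.0 | -a-> v5
  v5 = 0 | ∅
Partition-refinement fixed point:
  B0 = {u0, v0}
  B1 = {u1, v1}
  B2 = {u2, v2}
  B3 = {u3, u5, v3, v5}
  B4 = {u4, v4}
u0 ∈ B0, v0 ∈ B0 → same block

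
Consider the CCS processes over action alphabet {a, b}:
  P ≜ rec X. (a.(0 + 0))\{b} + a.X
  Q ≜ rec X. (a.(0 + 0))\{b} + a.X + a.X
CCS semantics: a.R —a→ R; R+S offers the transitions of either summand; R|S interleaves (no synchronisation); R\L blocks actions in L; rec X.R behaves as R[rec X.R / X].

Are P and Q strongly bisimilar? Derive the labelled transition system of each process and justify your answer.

Reachable graph of P (2 states):
  m0 = rec X. (a.(0 + 0))\{b} + a.X :: -a-> m0, -a-> m1
  m1 = (0 + 0)\{b} :: (no moves)
Reachable graph of Q (2 states):
  n0 = rec X. (a.(0 + 0))\{b} + a.X + a.X :: -a-> n0, -a-> n1
  n1 = (0 + 0)\{b} :: (no moves)
Bisimilarity quotient blocks:
  B0 = {m0, n0}
  B1 = {m1, n1}
m0 ∈ B0, n0 ∈ B0 → same block

bisimilar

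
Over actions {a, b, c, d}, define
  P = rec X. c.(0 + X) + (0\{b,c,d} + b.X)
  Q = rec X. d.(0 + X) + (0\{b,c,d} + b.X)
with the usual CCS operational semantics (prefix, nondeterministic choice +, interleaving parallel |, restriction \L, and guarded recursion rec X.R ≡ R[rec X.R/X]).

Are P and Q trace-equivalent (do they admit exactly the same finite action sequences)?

Reachable graph of P (2 states):
  p0 = rec X. c.(0 + X) + (0\{b,c,d} + b.X) has moves --b--▸ p0, --c--▸ p1
  p1 = 0 + (rec X. c.(0 + X) + (0\{b,c,d} + b.X)) has moves --b--▸ p0, --c--▸ p1
Reachable graph of Q (2 states):
  q0 = rec X. d.(0 + X) + (0\{b,c,d} + b.X) has moves --b--▸ q0, --d--▸ q1
  q1 = 0 + (rec X. d.(0 + X) + (0\{b,c,d} + b.X)) has moves --b--▸ q0, --d--▸ q1
Run σ = ⟨c⟩ on P: start {p0}
  [1] c ⇒ {p1}
  P completes σ.
Run σ = ⟨c⟩ on Q: start {q0}
  [1] c ⇒ ∅ (Q stuck)

NO — witness ⟨c⟩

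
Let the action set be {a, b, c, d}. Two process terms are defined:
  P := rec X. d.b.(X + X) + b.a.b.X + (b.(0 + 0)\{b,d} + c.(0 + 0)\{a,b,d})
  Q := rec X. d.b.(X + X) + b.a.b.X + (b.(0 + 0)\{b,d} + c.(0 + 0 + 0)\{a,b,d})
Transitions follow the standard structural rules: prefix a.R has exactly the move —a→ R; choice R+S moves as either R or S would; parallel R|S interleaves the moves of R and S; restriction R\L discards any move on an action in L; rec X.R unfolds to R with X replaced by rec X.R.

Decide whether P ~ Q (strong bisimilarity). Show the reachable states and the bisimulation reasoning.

bisimilar

LTS(P): 7 reachable states
  m0 = rec X. d.b.(X + X) + b.a.b.X + (b.(0 + 0)\{b,d} + c.(0 + 0)\{a,b,d}) | ··b··> m1, ··b··> m2, ··c··> m3, ··d··> m4
  m1 = (0 + 0)\{b,d} | (no moves)
  m2 = a.b.(rec X. d.b.(X + X) + b.a.b.X + (b.(0 + 0)\{b,d} + c.(0 + 0)\{a,b,d})) | ··a··> m5
  m3 = (0 + 0)\{a,b,d} | (no moves)
  m4 = b.((rec X. d.b.(X + X) + b.a.b.X + (b.(0 + 0)\{b,d} + c.(0 + 0)\{a,b,d})) + (rec X. d.b.(X + X) + b.a.b.X + (b.(0 + 0)\{b,d} + c.(0 + 0)\{a,b,d}))) | ··b··> m6
  m5 = b.(rec X. d.b.(X + X) + b.a.b.X + (b.(0 + 0)\{b,d} + c.(0 + 0)\{a,b,d})) | ··b··> m0
  m6 = (rec X. d.b.(X + X) + b.a.b.X + (b.(0 + 0)\{b,d} + c.(0 + 0)\{a,b,d})) + (rec X. d.b.(X + X) + b.a.b.X + (b.(0 + 0)\{b,d} + c.(0 + 0)\{a,b,d})) | ··b··> m1, ··b··> m2, ··c··> m3, ··d··> m4
LTS(Q): 7 reachable states
  n0 = rec X. d.b.(X + X) + b.a.b.X + (b.(0 + 0)\{b,d} + c.(0 + 0 + 0)\{a,b,d}) | ··b··> n1, ··b··> n2, ··c··> n3, ··d··> n4
  n1 = (0 + 0)\{b,d} | (no moves)
  n2 = a.b.(rec X. d.b.(X + X) + b.a.b.X + (b.(0 + 0)\{b,d} + c.(0 + 0 + 0)\{a,b,d})) | ··a··> n5
  n3 = (0 + 0 + 0)\{a,b,d} | (no moves)
  n4 = b.((rec X. d.b.(X + X) + b.a.b.X + (b.(0 + 0)\{b,d} + c.(0 + 0 + 0)\{a,b,d})) + (rec X. d.b.(X + X) + b.a.b.X + (b.(0 + 0)\{b,d} + c.(0 + 0 + 0)\{a,b,d}))) | ··b··> n6
  n5 = b.(rec X. d.b.(X + X) + b.a.b.X + (b.(0 + 0)\{b,d} + c.(0 + 0 + 0)\{a,b,d})) | ··b··> n0
  n6 = (rec X. d.b.(X + X) + b.a.b.X + (b.(0 + 0)\{b,d} + c.(0 + 0 + 0)\{a,b,d})) + (rec X. d.b.(X + X) + b.a.b.X + (b.(0 + 0)\{b,d} + c.(0 + 0 + 0)\{a,b,d})) | ··b··> n1, ··b··> n2, ··c··> n3, ··d··> n4
Partition-refinement fixed point:
  B0 = {m0, m6, n0, n6}
  B1 = {m2, n2}
  B2 = {m4, m5, n4, n5}
  B3 = {m1, m3, n1, n3}
m0 ∈ B0, n0 ∈ B0 → same block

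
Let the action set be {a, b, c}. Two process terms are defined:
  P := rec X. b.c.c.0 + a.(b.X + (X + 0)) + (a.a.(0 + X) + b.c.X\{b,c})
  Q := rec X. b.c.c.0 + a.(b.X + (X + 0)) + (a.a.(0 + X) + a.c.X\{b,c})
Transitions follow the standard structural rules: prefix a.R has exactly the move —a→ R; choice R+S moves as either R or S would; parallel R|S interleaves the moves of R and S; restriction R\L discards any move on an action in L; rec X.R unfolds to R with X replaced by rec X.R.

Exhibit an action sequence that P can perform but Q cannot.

bca

LTS(P): 12 reachable states
  m0 = rec X. b.c.c.0 + a.(b.X + (X + 0)) + (a.a.(0 + X) + b.c.X\{b,c}) has moves =a=> m1, =a=> m2, =b=> m3, =b=> m4
  m1 = a.(0 + (rec X. b.c.c.0 + a.(b.X + (X + 0)) + (a.a.(0 + X) + b.c.X\{b,c}))) has moves =a=> m5
  m2 = b.(rec X. b.c.c.0 + a.(b.X + (X + 0)) + (a.a.(0 + X) + b.c.X\{b,c})) + ((rec X. b.c.c.0 + a.(b.X + (X + 0)) + (a.a.(0 + X) + b.c.X\{b,c})) + 0) has moves =a=> m1, =a=> m2, =b=> m0, =b=> m3, =b=> m4
  m3 = c.(rec X. b.c.c.0 + a.(b.X + (X + 0)) + (a.a.(0 + X) + b.c.X\{b,c}))\{b,c} has moves =c=> m6
  m4 = c.c.0 has moves =c=> m7
  m5 = 0 + (rec X. b.c.c.0 + a.(b.X + (X + 0)) + (a.a.(0 + X) + b.c.X\{b,c})) has moves =a=> m1, =a=> m2, =b=> m3, =b=> m4
  m6 = (rec X. b.c.c.0 + a.(b.X + (X + 0)) + (a.a.(0 + X) + b.c.X\{b,c}))\{b,c} has moves =a=> m8, =a=> m9
  m7 = c.0 has moves =c=> m10
  m8 = (a.(0 + (rec X. b.c.c.0 + a.(b.X + (X + 0)) + (a.a.(0 + X) + b.c.X\{b,c}))))\{b,c} has moves =a=> m11
  m9 = (b.(rec X. b.c.c.0 + a.(b.X + (X + 0)) + (a.a.(0 + X) + b.c.X\{b,c})) + ((rec X. b.c.c.0 + a.(b.X + (X + 0)) + (a.a.(0 + X) + b.c.X\{b,c})) + 0))\{b,c} has moves =a=> m8, =a=> m9
  m10 = 0 has moves ·
  m11 = (0 + (rec X. b.c.c.0 + a.(b.X + (X + 0)) + (a.a.(0 + X) + b.c.X\{b,c})))\{b,c} has moves =a=> m8, =a=> m9
LTS(Q): 13 reachable states
  n0 = rec X. b.c.c.0 + a.(b.X + (X + 0)) + (a.a.(0 + X) + a.c.X\{b,c}) has moves =a=> n1, =a=> n2, =a=> n3, =b=> n4
  n1 = a.(0 + (rec X. b.c.c.0 + a.(b.X + (X + 0)) + (a.a.(0 + X) + a.c.X\{b,c}))) has moves =a=> n5
  n2 = b.(rec X. b.c.c.0 + a.(b.X + (X + 0)) + (a.a.(0 + X) + a.c.X\{b,c})) + ((rec X. b.c.c.0 + a.(b.X + (X + 0)) + (a.a.(0 + X) + a.c.X\{b,c})) + 0) has moves =a=> n1, =a=> n2, =a=> n3, =b=> n0, =b=> n4
  n3 = c.(rec X. b.c.c.0 + a.(b.X + (X + 0)) + (a.a.(0 + X) + a.c.X\{b,c}))\{b,c} has moves =c=> n6
  n4 = c.c.0 has moves =c=> n7
  n5 = 0 + (rec X. b.c.c.0 + a.(b.X + (X + 0)) + (a.a.(0 + X) + a.c.X\{b,c})) has moves =a=> n1, =a=> n2, =a=> n3, =b=> n4
  n6 = (rec X. b.c.c.0 + a.(b.X + (X + 0)) + (a.a.(0 + X) + a.c.X\{b,c}))\{b,c} has moves =a=> n10, =a=> n8, =a=> n9
  n7 = c.0 has moves =c=> n11
  n8 = (a.(0 + (rec X. b.c.c.0 + a.(b.X + (X + 0)) + (a.a.(0 + X) + a.c.X\{b,c}))))\{b,c} has moves =a=> n12
  n9 = (b.(rec X. b.c.c.0 + a.(b.X + (X + 0)) + (a.a.(0 + X) + a.c.X\{b,c})) + ((rec X. b.c.c.0 + a.(b.X + (X + 0)) + (a.a.(0 + X) + a.c.X\{b,c})) + 0))\{b,c} has moves =a=> n10, =a=> n8, =a=> n9
  n10 = (c.(rec X. b.c.c.0 + a.(b.X + (X + 0)) + (a.a.(0 + X) + a.c.X\{b,c}))\{b,c})\{b,c} has moves ·
  n11 = 0 has moves ·
  n12 = (0 + (rec X. b.c.c.0 + a.(b.X + (X + 0)) + (a.a.(0 + X) + a.c.X\{b,c})))\{b,c} has moves =a=> n10, =a=> n8, =a=> n9
Executing bca from P (initial set {m0}):
  [1] b ⇒ {m3, m4}
  [2] c ⇒ {m6, m7}
  [3] a ⇒ {m8, m9}
  — P admits the full trace.
Executing bca from Q (initial set {n0}):
  [1] b ⇒ {n4}
  [2] c ⇒ {n7}
  [3] a ⇒ ∅  — Q cannot continue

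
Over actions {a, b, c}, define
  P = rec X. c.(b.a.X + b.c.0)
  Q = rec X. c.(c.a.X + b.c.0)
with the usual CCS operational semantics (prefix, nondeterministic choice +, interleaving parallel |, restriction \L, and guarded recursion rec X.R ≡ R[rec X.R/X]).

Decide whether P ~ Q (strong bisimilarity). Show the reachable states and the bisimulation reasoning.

NO

LTS(P): 5 reachable states
  u0 = rec X. c.(b.a.X + b.c.0) ⊢ =c=> u1
  u1 = b.a.(rec X. c.(b.a.X + b.c.0)) + b.c.0 ⊢ =b=> u2, =b=> u3
  u2 = a.(rec X. c.(b.a.X + b.c.0)) ⊢ =a=> u0
  u3 = c.0 ⊢ =c=> u4
  u4 = 0 ⊢ deadlocked
LTS(Q): 5 reachable states
  v0 = rec X. c.(c.a.X + b.c.0) ⊢ =c=> v1
  v1 = c.a.(rec X. c.(c.a.X + b.c.0)) + b.c.0 ⊢ =b=> v2, =c=> v3
  v2 = c.0 ⊢ =c=> v4
  v3 = a.(rec X. c.(c.a.X + b.c.0)) ⊢ =a=> v0
  v4 = 0 ⊢ deadlocked
Partition-refinement fixed point:
  B0 = {u0}
  B1 = {u1}
  B2 = {u3, v2}
  B3 = {u4, v4}
  B4 = {u2}
  B5 = {v0}
  B6 = {v1}
  B7 = {v3}
u0 ∈ B0, v0 ∈ B5 → different blocks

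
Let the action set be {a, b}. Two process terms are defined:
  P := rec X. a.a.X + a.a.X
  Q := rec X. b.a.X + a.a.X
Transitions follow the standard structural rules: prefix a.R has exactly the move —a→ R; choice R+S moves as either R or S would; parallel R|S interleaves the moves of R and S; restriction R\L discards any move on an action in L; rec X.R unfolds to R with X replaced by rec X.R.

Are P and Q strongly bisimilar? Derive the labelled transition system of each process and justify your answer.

LTS(P): 2 reachable states
  s0 = rec X. a.a.X + a.a.X → ··a··> s1
  s1 = a.(rec X. a.a.X + a.a.X) → ··a··> s0
LTS(Q): 2 reachable states
  t0 = rec X. b.a.X + a.a.X → ··a··> t1, ··b··> t1
  t1 = a.(rec X. b.a.X + a.a.X) → ··a··> t0
Partition-refinement fixed point:
  B0 = {s0, s1}
  B1 = {t0}
  B2 = {t1}
s0 ∈ B0, t0 ∈ B1 → different blocks

NO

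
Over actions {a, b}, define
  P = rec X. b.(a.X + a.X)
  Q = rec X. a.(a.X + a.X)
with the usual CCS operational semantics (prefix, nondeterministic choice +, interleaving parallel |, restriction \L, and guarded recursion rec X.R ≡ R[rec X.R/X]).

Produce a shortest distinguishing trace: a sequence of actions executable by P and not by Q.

LTS(P): 2 reachable states
  m0 = rec X. b.(a.X + a.X) :: =b=> m1
  m1 = a.(rec X. b.(a.X + a.X)) + a.(rec X. b.(a.X + a.X)) :: =a=> m0
LTS(Q): 2 reachable states
  n0 = rec X. a.(a.X + a.X) :: =a=> n1
  n1 = a.(rec X. a.(a.X + a.X)) + a.(rec X. a.(a.X + a.X)) :: =a=> n0
Executing b from P (initial set {m0}):
  step 1 (b): {m1}
  P completes σ.
Executing b from Q (initial set {n0}):
  step 1 (b): ∅  — Q cannot continue

b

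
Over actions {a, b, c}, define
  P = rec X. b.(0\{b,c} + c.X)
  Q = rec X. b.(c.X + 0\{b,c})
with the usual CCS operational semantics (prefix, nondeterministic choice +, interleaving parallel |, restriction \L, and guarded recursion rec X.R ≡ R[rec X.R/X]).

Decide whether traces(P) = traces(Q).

Reachable graph of P (2 states):
  p0 = rec X. b.(0\{b,c} + c.X) ⊢ --b--▸ p1
  p1 = 0\{b,c} + c.(rec X. b.(0\{b,c} + c.X)) ⊢ --c--▸ p0
Reachable graph of Q (2 states):
  q0 = rec X. b.(c.X + 0\{b,c}) ⊢ --b--▸ q1
  q1 = c.(rec X. b.(c.X + 0\{b,c})) + 0\{b,c} ⊢ --c--▸ q0
Bisimilarity quotient blocks:
  B0 = {p0, q0}
  B1 = {p1, q1}
p0 ∈ B0, q0 ∈ B0 → same block
Bisimilar ⇒ trace-equivalent.

traces(P) = traces(Q)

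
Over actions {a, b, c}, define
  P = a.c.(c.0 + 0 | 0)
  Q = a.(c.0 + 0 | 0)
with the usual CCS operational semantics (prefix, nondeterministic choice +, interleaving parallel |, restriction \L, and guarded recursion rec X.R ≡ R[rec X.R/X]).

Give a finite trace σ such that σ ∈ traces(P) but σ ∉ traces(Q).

P's transition system — 4 states:
  p0 = a.c.(c.0 + 0 | 0) :: -a-> p1
  p1 = c.(c.0 + 0 | 0) :: -c-> p2
  p2 = c.0 + 0 | 0 :: -c-> p3
  p3 = 0 :: ·
Q's transition system — 3 states:
  q0 = a.(c.0 + 0 | 0) :: -a-> q1
  q1 = c.0 + 0 | 0 :: -c-> q2
  q2 = 0 :: ·
Trace ⟨acc⟩ through P, begin at {p0}:
  [1] a ⇒ {p1}
  [2] c ⇒ {p2}
  [3] c ⇒ {p3}
  — P admits the full trace.
Trace ⟨acc⟩ through Q, begin at {q0}:
  [1] a ⇒ {q1}
  [2] c ⇒ {q2}
  [3] c ⇒ no successor for Q

acc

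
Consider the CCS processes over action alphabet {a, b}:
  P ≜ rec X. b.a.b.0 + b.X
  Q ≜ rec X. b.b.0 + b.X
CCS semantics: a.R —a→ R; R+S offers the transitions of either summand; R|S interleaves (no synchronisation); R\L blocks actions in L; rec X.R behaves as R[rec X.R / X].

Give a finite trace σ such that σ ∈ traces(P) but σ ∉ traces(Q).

ba

P's transition system — 4 states:
  m0 = rec X. b.a.b.0 + b.X → -b-> m0, -b-> m1
  m1 = a.b.0 → -a-> m2
  m2 = b.0 → -b-> m3
  m3 = 0 → deadlocked
Q's transition system — 3 states:
  n0 = rec X. b.b.0 + b.X → -b-> n0, -b-> n1
  n1 = b.0 → -b-> n2
  n2 = 0 → deadlocked
Executing ba from P (initial set {m0}):
  step 1 (b): {m0, m1}
  step 2 (a): {m2}
  ✓ P
Executing ba from Q (initial set {n0}):
  step 1 (b): {n0, n1}
  step 2 (a): ∅  — Q cannot continue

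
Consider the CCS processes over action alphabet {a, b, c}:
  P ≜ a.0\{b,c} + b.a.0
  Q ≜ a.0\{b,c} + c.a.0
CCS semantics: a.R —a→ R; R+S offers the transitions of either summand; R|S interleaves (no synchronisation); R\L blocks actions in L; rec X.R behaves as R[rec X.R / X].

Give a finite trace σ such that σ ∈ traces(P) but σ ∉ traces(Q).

P's transition system — 4 states:
  u0 = a.0\{b,c} + b.a.0 has moves ··a··> u1, ··b··> u2
  u1 = 0\{b,c} has moves (no moves)
  u2 = a.0 has moves ··a··> u3
  u3 = 0 has moves (no moves)
Q's transition system — 4 states:
  v0 = a.0\{b,c} + c.a.0 has moves ··a··> v1, ··c··> v2
  v1 = 0\{b,c} has moves (no moves)
  v2 = a.0 has moves ··a··> v3
  v3 = 0 has moves (no moves)
Run σ = ⟨b⟩ on P: start {u0}
  [1] b ⇒ {u2}
  P completes σ.
Run σ = ⟨b⟩ on Q: start {v0}
  [1] b ⇒ ∅  — Q cannot continue

b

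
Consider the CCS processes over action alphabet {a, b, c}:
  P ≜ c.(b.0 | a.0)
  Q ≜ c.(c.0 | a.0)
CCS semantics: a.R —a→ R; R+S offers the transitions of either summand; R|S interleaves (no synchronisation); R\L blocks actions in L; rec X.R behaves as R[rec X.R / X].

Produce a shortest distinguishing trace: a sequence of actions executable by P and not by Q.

cb

P's transition system — 5 states:
  m0 = c.(b.0 | a.0) has moves --c--▸ m1
  m1 = b.0 | a.0 has moves --a--▸ m2, --b--▸ m3
  m2 = b.0 | 0 has moves --b--▸ m4
  m3 = 0 | a.0 has moves --a--▸ m4
  m4 = 0 | 0 has moves stopped
Q's transition system — 5 states:
  n0 = c.(c.0 | a.0) has moves --c--▸ n1
  n1 = c.0 | a.0 has moves --a--▸ n2, --c--▸ n3
  n2 = c.0 | 0 has moves --c--▸ n4
  n3 = 0 | a.0 has moves --a--▸ n4
  n4 = 0 | 0 has moves stopped
Executing cb from P (initial set {m0}):
  [1] c ⇒ {m1}
  [2] b ⇒ {m3}
  P completes σ.
Executing cb from Q (initial set {n0}):
  [1] c ⇒ {n1}
  [2] b ⇒ ∅ (Q stuck)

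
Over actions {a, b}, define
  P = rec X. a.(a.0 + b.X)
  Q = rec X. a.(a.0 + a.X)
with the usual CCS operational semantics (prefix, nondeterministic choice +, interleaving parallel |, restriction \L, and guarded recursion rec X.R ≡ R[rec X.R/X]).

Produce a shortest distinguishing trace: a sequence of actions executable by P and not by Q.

ab

Reachable graph of P (3 states):
  u0 = rec X. a.(a.0 + b.X) :: ··a··> u1
  u1 = a.0 + b.(rec X. a.(a.0 + b.X)) :: ··a··> u2, ··b··> u0
  u2 = 0 :: ∅
Reachable graph of Q (3 states):
  v0 = rec X. a.(a.0 + a.X) :: ··a··> v1
  v1 = a.0 + a.(rec X. a.(a.0 + a.X)) :: ··a··> v0, ··a··> v2
  v2 = 0 :: ∅
Executing ab from P (initial set {u0}):
  step 1 (a): {u1}
  step 2 (b): {u0}
  ✓ P
Executing ab from Q (initial set {v0}):
  step 1 (a): {v1}
  step 2 (b): ∅ (Q stuck)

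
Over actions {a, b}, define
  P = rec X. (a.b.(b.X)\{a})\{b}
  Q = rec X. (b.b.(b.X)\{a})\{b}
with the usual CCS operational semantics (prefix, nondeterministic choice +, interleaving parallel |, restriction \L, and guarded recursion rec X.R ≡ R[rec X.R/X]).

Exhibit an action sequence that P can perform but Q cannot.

a

Reachable graph of P (2 states):
  s0 = rec X. (a.b.(b.X)\{a})\{b} ⊢ ··a··> s1
  s1 = (b.(b.(rec X. (a.b.(b.X)\{a})\{b}))\{a})\{b} ⊢ stopped
Reachable graph of Q (1 states):
  t0 = rec X. (b.b.(b.X)\{a})\{b} ⊢ stopped
Trace ⟨a⟩ through P, begin at {s0}:
  step 1 (a): {s1}
  ✓ P
Trace ⟨a⟩ through Q, begin at {t0}:
  step 1 (a): ∅  — Q cannot continue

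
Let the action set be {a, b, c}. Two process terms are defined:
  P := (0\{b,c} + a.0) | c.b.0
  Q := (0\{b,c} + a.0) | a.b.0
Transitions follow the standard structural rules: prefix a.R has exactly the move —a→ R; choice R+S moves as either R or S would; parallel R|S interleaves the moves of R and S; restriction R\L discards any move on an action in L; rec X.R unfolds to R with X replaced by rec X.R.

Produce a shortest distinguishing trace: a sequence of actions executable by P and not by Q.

P's transition system — 6 states:
  m0 = (0\{b,c} + a.0) | c.b.0 :: -a-> m1, -c-> m2
  m1 = 0 | c.b.0 :: -c-> m3
  m2 = (0\{b,c} + a.0) | b.0 :: -a-> m3, -b-> m4
  m3 = 0 | b.0 :: -b-> m5
  m4 = (0\{b,c} + a.0) | 0 :: -a-> m5
  m5 = 0 | 0 :: ∅
Q's transition system — 6 states:
  n0 = (0\{b,c} + a.0) | a.b.0 :: -a-> n1, -a-> n2
  n1 = (0\{b,c} + a.0) | b.0 :: -a-> n3, -b-> n4
  n2 = 0 | a.b.0 :: -a-> n3
  n3 = 0 | b.0 :: -b-> n5
  n4 = (0\{b,c} + a.0) | 0 :: -a-> n5
  n5 = 0 | 0 :: ∅
Executing c from P (initial set {m0}):
  after c @ step 1: {m2}
  — P admits the full trace.
Executing c from Q (initial set {n0}):
  after c @ step 1: no successor for Q

c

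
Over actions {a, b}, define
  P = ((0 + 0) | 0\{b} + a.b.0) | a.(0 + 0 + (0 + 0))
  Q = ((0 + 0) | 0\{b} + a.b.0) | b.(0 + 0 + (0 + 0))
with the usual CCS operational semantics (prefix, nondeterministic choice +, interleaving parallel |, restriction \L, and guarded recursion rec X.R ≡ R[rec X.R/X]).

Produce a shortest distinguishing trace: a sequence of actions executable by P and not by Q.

P's transition system — 6 states:
  p0 = ((0 + 0) | 0\{b} + a.b.0) | a.(0 + 0 + (0 + 0)) → --a--▸ p1, --a--▸ p2
  p1 = ((0 + 0) | 0\{b} + a.b.0) | (0 + 0 + (0 + 0)) → --a--▸ p3
  p2 = b.0 | a.(0 + 0 + (0 + 0)) → --a--▸ p3, --b--▸ p4
  p3 = b.0 | (0 + 0 + (0 + 0)) → --b--▸ p5
  p4 = 0 | a.(0 + 0 + (0 + 0)) → --a--▸ p5
  p5 = 0 | (0 + 0 + (0 + 0)) → ·
Q's transition system — 6 states:
  q0 = ((0 + 0) | 0\{b} + a.b.0) | b.(0 + 0 + (0 + 0)) → --a--▸ q1, --b--▸ q2
  q1 = b.0 | b.(0 + 0 + (0 + 0)) → --b--▸ q3, --b--▸ q4
  q2 = ((0 + 0) | 0\{b} + a.b.0) | (0 + 0 + (0 + 0)) → --a--▸ q4
  q3 = 0 | b.(0 + 0 + (0 + 0)) → --b--▸ q5
  q4 = b.0 | (0 + 0 + (0 + 0)) → --b--▸ q5
  q5 = 0 | (0 + 0 + (0 + 0)) → ·
Trace ⟨aa⟩ through P, begin at {p0}:
  after a @ step 1: {p1, p2}
  after a @ step 2: {p3}
  P completes σ.
Trace ⟨aa⟩ through Q, begin at {q0}:
  after a @ step 1: {q1}
  after a @ step 2: no successor for Q

aa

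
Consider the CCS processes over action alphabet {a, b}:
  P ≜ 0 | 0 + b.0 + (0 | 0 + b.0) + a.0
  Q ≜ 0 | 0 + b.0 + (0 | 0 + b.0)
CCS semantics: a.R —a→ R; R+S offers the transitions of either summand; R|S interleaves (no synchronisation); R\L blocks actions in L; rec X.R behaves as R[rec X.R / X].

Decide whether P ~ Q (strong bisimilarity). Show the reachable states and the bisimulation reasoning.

not bisimilar

Reachable graph of P (2 states):
  u0 = 0 | 0 + b.0 + (0 | 0 + b.0) + a.0 :: -a-> u1, -b-> u1
  u1 = 0 :: (no moves)
Reachable graph of Q (2 states):
  v0 = 0 | 0 + b.0 + (0 | 0 + b.0) :: -b-> v1
  v1 = 0 :: (no moves)
Bisimilarity quotient blocks:
  B0 = {u0}
  B1 = {u1, v1}
  B2 = {v0}
u0 ∈ B0, v0 ∈ B2 → different blocks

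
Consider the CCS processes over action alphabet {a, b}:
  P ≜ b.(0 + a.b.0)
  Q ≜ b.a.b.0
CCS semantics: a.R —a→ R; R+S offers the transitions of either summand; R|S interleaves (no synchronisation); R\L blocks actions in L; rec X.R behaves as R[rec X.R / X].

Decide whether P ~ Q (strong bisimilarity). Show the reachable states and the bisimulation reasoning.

P ~ Q

Reachable graph of P (4 states):
  s0 = b.(0 + a.b.0) ⊢ —b→ s1
  s1 = 0 + a.b.0 ⊢ —a→ s2
  s2 = b.0 ⊢ —b→ s3
  s3 = 0 ⊢ ·
Reachable graph of Q (4 states):
  t0 = b.a.b.0 ⊢ —b→ t1
  t1 = a.b.0 ⊢ —a→ t2
  t2 = b.0 ⊢ —b→ t3
  t3 = 0 ⊢ ·
Coarsest stable partition (strong bisimilarity classes):
  B0 = {s0, t0}
  B1 = {s1, t1}
  B2 = {s2, t2}
  B3 = {s3, t3}
s0 ∈ B0, t0 ∈ B0 → same block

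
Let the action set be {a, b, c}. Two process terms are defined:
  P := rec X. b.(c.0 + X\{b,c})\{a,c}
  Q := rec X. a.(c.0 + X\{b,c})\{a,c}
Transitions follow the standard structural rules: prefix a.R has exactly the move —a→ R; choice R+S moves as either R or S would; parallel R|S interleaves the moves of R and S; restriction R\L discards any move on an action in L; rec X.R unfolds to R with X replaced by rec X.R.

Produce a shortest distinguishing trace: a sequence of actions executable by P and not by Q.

P's transition system — 2 states:
  s0 = rec X. b.(c.0 + X\{b,c})\{a,c} has moves —b→ s1
  s1 = (c.0 + (rec X. b.(c.0 + X\{b,c})\{a,c})\{b,c})\{a,c} has moves ∅
Q's transition system — 2 states:
  t0 = rec X. a.(c.0 + X\{b,c})\{a,c} has moves —a→ t1
  t1 = (c.0 + (rec X. a.(c.0 + X\{b,c})\{a,c})\{b,c})\{a,c} has moves ∅
Trace ⟨b⟩ through P, begin at {s0}:
  step 1 (b): {s1}
  ✓ P
Trace ⟨b⟩ through Q, begin at {t0}:
  step 1 (b): ∅ (Q stuck)

b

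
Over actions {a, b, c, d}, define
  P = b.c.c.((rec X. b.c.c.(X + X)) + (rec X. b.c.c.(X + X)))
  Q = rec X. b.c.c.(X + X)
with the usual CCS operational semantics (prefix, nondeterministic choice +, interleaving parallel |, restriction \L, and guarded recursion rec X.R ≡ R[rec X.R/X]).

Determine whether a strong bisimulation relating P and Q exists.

P ~ Q

P's transition system — 4 states:
  p0 = b.c.c.((rec X. b.c.c.(X + X)) + (rec X. b.c.c.(X + X))) → =b=> p1
  p1 = c.c.((rec X. b.c.c.(X + X)) + (rec X. b.c.c.(X + X))) → =c=> p2
  p2 = c.((rec X. b.c.c.(X + X)) + (rec X. b.c.c.(X + X))) → =c=> p3
  p3 = (rec X. b.c.c.(X + X)) + (rec X. b.c.c.(X + X)) → =b=> p1
Q's transition system — 4 states:
  q0 = rec X. b.c.c.(X + X) → =b=> q1
  q1 = c.c.((rec X. b.c.c.(X + X)) + (rec X. b.c.c.(X + X))) → =c=> q2
  q2 = c.((rec X. b.c.c.(X + X)) + (rec X. b.c.c.(X + X))) → =c=> q3
  q3 = (rec X. b.c.c.(X + X)) + (rec X. b.c.c.(X + X)) → =b=> q1
Coarsest stable partition (strong bisimilarity classes):
  B0 = {p0, p3, q0, q3}
  B1 = {p1, q1}
  B2 = {p2, q2}
p0 ∈ B0, q0 ∈ B0 → same block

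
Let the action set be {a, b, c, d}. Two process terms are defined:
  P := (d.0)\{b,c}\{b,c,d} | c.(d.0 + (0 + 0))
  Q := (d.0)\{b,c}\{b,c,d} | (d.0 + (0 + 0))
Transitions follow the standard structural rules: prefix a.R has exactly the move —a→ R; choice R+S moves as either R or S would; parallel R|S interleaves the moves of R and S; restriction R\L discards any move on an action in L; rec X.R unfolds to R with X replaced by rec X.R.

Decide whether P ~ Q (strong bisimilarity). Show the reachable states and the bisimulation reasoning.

not bisimilar

P's transition system — 3 states:
  s0 = (d.0)\{b,c}\{b,c,d} | c.(d.0 + (0 + 0)) | ··c··> s1
  s1 = (d.0)\{b,c}\{b,c,d} | (d.0 + (0 + 0)) | ··d··> s2
  s2 = (d.0)\{b,c}\{b,c,d} | 0 | deadlocked
Q's transition system — 2 states:
  t0 = (d.0)\{b,c}\{b,c,d} | (d.0 + (0 + 0)) | ··d··> t1
  t1 = (d.0)\{b,c}\{b,c,d} | 0 | deadlocked
Partition-refinement fixed point:
  B0 = {s0}
  B1 = {s1, t0}
  B2 = {s2, t1}
s0 ∈ B0, t0 ∈ B1 → different blocks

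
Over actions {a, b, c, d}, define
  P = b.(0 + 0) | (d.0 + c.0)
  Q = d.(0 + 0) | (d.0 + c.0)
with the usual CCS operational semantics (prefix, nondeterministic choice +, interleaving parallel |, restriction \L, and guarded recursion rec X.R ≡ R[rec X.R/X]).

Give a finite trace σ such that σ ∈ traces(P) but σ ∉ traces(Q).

b

Reachable graph of P (4 states):
  m0 = b.(0 + 0) | (d.0 + c.0) ⊢ --b--▸ m1, --c--▸ m2, --d--▸ m2
  m1 = (0 + 0) | (d.0 + c.0) ⊢ --c--▸ m3, --d--▸ m3
  m2 = b.(0 + 0) | 0 ⊢ --b--▸ m3
  m3 = (0 + 0) | 0 ⊢ deadlocked
Reachable graph of Q (4 states):
  n0 = d.(0 + 0) | (d.0 + c.0) ⊢ --c--▸ n1, --d--▸ n1, --d--▸ n2
  n1 = d.(0 + 0) | 0 ⊢ --d--▸ n3
  n2 = (0 + 0) | (d.0 + c.0) ⊢ --c--▸ n3, --d--▸ n3
  n3 = (0 + 0) | 0 ⊢ deadlocked
Trace ⟨b⟩ through P, begin at {m0}:
  [1] b ⇒ {m1}
  ✓ P
Trace ⟨b⟩ through Q, begin at {n0}:
  [1] b ⇒ no successor for Q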